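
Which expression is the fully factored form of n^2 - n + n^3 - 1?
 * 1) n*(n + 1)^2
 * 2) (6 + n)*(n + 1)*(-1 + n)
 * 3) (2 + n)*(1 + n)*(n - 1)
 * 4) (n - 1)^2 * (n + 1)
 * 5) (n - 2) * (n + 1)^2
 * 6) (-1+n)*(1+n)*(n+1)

We need to factor n^2 - n + n^3 - 1.
The factored form is (-1+n)*(1+n)*(n+1).
6) (-1+n)*(1+n)*(n+1)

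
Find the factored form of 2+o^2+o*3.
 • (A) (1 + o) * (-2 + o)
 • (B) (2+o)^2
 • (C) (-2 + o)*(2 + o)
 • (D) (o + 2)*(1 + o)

We need to factor 2+o^2+o*3.
The factored form is (o + 2)*(1 + o).
D) (o + 2)*(1 + o)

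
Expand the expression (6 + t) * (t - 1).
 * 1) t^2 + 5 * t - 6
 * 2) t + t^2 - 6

Expanding (6 + t) * (t - 1):
= t^2 + 5 * t - 6
1) t^2 + 5 * t - 6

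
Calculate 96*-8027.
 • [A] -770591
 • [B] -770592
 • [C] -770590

96 * -8027 = -770592
B) -770592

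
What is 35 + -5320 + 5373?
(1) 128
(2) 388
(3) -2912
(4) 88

First: 35 + -5320 = -5285
Then: -5285 + 5373 = 88
4) 88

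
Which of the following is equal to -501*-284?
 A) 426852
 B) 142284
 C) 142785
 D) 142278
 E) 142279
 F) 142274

-501 * -284 = 142284
B) 142284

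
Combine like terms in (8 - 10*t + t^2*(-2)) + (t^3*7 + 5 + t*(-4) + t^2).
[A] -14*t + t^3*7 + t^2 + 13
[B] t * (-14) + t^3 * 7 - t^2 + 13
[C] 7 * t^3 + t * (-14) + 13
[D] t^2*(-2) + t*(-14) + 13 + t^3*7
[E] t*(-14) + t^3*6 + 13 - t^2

Adding the polynomials and combining like terms:
(8 - 10*t + t^2*(-2)) + (t^3*7 + 5 + t*(-4) + t^2)
= t * (-14) + t^3 * 7 - t^2 + 13
B) t * (-14) + t^3 * 7 - t^2 + 13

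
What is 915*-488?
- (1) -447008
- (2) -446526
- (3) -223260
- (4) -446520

915 * -488 = -446520
4) -446520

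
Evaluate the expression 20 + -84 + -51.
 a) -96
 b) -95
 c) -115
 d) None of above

First: 20 + -84 = -64
Then: -64 + -51 = -115
c) -115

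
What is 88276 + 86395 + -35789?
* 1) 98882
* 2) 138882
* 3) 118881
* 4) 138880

First: 88276 + 86395 = 174671
Then: 174671 + -35789 = 138882
2) 138882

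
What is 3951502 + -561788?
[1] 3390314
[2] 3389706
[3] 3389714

3951502 + -561788 = 3389714
3) 3389714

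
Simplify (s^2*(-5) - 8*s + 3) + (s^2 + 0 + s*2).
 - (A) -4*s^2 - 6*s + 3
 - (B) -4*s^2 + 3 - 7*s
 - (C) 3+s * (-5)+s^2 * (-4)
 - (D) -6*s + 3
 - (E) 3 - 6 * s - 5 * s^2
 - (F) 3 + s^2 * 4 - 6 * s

Adding the polynomials and combining like terms:
(s^2*(-5) - 8*s + 3) + (s^2 + 0 + s*2)
= -4*s^2 - 6*s + 3
A) -4*s^2 - 6*s + 3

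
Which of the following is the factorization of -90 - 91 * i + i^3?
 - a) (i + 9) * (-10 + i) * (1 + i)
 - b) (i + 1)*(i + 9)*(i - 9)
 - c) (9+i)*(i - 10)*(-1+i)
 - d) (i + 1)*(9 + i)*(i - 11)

We need to factor -90 - 91 * i + i^3.
The factored form is (i + 9) * (-10 + i) * (1 + i).
a) (i + 9) * (-10 + i) * (1 + i)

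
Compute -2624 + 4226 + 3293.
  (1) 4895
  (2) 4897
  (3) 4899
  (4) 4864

First: -2624 + 4226 = 1602
Then: 1602 + 3293 = 4895
1) 4895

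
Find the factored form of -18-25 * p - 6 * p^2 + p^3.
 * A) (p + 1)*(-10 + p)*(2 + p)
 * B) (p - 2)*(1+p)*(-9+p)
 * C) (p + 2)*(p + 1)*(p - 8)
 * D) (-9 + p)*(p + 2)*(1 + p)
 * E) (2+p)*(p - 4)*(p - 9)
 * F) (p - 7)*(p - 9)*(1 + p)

We need to factor -18-25 * p - 6 * p^2 + p^3.
The factored form is (-9 + p)*(p + 2)*(1 + p).
D) (-9 + p)*(p + 2)*(1 + p)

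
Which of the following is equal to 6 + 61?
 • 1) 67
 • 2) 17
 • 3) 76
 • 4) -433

6 + 61 = 67
1) 67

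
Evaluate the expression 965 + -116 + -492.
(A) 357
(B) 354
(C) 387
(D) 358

First: 965 + -116 = 849
Then: 849 + -492 = 357
A) 357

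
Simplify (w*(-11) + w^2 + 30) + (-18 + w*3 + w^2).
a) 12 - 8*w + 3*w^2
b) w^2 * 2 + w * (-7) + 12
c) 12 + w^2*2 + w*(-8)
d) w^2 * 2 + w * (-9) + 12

Adding the polynomials and combining like terms:
(w*(-11) + w^2 + 30) + (-18 + w*3 + w^2)
= 12 + w^2*2 + w*(-8)
c) 12 + w^2*2 + w*(-8)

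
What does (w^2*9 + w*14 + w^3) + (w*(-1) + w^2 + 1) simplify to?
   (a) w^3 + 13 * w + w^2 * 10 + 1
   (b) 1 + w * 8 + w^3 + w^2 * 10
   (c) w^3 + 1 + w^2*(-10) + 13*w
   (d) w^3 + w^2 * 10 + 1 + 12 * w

Adding the polynomials and combining like terms:
(w^2*9 + w*14 + w^3) + (w*(-1) + w^2 + 1)
= w^3 + 13 * w + w^2 * 10 + 1
a) w^3 + 13 * w + w^2 * 10 + 1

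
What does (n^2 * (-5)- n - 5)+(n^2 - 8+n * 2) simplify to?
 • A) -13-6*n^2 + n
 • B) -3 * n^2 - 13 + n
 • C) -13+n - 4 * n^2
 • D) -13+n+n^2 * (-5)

Adding the polynomials and combining like terms:
(n^2*(-5) - n - 5) + (n^2 - 8 + n*2)
= -13+n - 4 * n^2
C) -13+n - 4 * n^2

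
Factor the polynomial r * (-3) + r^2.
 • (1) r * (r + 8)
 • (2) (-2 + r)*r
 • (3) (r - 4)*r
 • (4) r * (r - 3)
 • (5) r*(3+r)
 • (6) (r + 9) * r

We need to factor r * (-3) + r^2.
The factored form is r * (r - 3).
4) r * (r - 3)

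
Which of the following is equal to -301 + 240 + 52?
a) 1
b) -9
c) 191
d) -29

First: -301 + 240 = -61
Then: -61 + 52 = -9
b) -9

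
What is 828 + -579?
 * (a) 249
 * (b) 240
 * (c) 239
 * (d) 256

828 + -579 = 249
a) 249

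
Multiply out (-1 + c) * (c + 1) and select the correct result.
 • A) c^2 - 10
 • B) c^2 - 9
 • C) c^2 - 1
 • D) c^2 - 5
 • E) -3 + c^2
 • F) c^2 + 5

Expanding (-1 + c) * (c + 1):
= c^2 - 1
C) c^2 - 1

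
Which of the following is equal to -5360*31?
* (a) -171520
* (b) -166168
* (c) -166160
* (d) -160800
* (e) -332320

-5360 * 31 = -166160
c) -166160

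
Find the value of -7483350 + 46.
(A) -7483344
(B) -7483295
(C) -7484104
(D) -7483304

-7483350 + 46 = -7483304
D) -7483304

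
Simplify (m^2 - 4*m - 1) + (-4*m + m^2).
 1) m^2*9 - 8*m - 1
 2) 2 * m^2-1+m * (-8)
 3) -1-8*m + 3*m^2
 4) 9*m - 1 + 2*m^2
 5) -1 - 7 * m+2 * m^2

Adding the polynomials and combining like terms:
(m^2 - 4*m - 1) + (-4*m + m^2)
= 2 * m^2-1+m * (-8)
2) 2 * m^2-1+m * (-8)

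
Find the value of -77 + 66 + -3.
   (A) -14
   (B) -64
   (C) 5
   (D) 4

First: -77 + 66 = -11
Then: -11 + -3 = -14
A) -14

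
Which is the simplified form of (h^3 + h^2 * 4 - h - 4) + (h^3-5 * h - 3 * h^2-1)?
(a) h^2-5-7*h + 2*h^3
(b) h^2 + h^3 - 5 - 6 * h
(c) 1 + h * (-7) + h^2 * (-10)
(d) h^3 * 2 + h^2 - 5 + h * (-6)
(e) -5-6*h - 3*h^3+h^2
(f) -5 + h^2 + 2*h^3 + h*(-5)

Adding the polynomials and combining like terms:
(h^3 + h^2*4 - h - 4) + (h^3 - 5*h - 3*h^2 - 1)
= h^3 * 2 + h^2 - 5 + h * (-6)
d) h^3 * 2 + h^2 - 5 + h * (-6)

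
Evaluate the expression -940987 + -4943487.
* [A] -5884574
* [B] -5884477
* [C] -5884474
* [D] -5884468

-940987 + -4943487 = -5884474
C) -5884474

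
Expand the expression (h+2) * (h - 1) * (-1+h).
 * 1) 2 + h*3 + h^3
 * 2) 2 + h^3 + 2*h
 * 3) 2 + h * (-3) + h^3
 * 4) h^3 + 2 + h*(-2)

Expanding (h+2) * (h - 1) * (-1+h):
= 2 + h * (-3) + h^3
3) 2 + h * (-3) + h^3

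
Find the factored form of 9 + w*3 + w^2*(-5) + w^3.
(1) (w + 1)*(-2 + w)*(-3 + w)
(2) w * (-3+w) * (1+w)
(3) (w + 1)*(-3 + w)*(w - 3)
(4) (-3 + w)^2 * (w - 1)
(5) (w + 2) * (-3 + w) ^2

We need to factor 9 + w*3 + w^2*(-5) + w^3.
The factored form is (w + 1)*(-3 + w)*(w - 3).
3) (w + 1)*(-3 + w)*(w - 3)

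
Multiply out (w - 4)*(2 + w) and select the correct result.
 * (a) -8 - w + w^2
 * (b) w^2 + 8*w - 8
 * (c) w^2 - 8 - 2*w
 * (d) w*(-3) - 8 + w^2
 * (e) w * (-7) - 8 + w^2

Expanding (w - 4)*(2 + w):
= w^2 - 8 - 2*w
c) w^2 - 8 - 2*w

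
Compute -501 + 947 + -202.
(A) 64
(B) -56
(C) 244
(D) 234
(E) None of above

First: -501 + 947 = 446
Then: 446 + -202 = 244
C) 244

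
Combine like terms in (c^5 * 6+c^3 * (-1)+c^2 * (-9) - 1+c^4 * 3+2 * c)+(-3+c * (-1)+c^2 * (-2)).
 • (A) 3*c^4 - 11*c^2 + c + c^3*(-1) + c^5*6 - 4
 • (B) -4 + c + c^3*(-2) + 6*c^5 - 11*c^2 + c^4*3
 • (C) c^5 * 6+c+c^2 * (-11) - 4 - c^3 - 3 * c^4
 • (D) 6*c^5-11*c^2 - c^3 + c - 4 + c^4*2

Adding the polynomials and combining like terms:
(c^5*6 + c^3*(-1) + c^2*(-9) - 1 + c^4*3 + 2*c) + (-3 + c*(-1) + c^2*(-2))
= 3*c^4 - 11*c^2 + c + c^3*(-1) + c^5*6 - 4
A) 3*c^4 - 11*c^2 + c + c^3*(-1) + c^5*6 - 4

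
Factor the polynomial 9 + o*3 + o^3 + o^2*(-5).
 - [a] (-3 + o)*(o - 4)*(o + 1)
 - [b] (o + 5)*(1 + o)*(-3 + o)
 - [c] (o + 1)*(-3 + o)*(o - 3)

We need to factor 9 + o*3 + o^3 + o^2*(-5).
The factored form is (o + 1)*(-3 + o)*(o - 3).
c) (o + 1)*(-3 + o)*(o - 3)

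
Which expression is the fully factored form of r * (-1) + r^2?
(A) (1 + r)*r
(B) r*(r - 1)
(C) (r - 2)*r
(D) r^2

We need to factor r * (-1) + r^2.
The factored form is r*(r - 1).
B) r*(r - 1)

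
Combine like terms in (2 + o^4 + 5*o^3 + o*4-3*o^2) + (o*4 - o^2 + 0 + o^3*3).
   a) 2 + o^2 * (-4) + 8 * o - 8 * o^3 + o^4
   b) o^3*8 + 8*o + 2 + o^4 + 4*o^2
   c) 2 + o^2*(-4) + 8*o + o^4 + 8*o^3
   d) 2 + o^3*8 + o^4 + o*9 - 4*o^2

Adding the polynomials and combining like terms:
(2 + o^4 + 5*o^3 + o*4 - 3*o^2) + (o*4 - o^2 + 0 + o^3*3)
= 2 + o^2*(-4) + 8*o + o^4 + 8*o^3
c) 2 + o^2*(-4) + 8*o + o^4 + 8*o^3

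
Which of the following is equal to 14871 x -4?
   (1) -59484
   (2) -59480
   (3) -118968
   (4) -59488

14871 * -4 = -59484
1) -59484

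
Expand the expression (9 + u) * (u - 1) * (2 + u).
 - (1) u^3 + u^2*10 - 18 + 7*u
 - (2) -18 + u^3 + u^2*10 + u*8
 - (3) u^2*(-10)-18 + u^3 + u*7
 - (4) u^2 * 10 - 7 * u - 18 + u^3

Expanding (9 + u) * (u - 1) * (2 + u):
= u^3 + u^2*10 - 18 + 7*u
1) u^3 + u^2*10 - 18 + 7*u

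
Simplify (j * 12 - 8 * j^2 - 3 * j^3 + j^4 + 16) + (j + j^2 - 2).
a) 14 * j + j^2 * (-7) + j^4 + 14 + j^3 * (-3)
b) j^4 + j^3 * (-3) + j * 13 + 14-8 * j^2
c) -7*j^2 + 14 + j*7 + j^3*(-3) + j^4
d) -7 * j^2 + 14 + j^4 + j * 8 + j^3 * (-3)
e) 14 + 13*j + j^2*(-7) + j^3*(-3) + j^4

Adding the polynomials and combining like terms:
(j*12 - 8*j^2 - 3*j^3 + j^4 + 16) + (j + j^2 - 2)
= 14 + 13*j + j^2*(-7) + j^3*(-3) + j^4
e) 14 + 13*j + j^2*(-7) + j^3*(-3) + j^4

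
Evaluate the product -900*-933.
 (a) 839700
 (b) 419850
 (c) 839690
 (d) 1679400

-900 * -933 = 839700
a) 839700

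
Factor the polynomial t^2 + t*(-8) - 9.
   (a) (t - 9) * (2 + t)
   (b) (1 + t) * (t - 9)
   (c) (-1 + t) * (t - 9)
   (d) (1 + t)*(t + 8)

We need to factor t^2 + t*(-8) - 9.
The factored form is (1 + t) * (t - 9).
b) (1 + t) * (t - 9)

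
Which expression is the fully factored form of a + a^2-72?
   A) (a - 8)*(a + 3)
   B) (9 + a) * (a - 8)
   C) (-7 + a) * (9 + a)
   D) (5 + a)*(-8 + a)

We need to factor a + a^2-72.
The factored form is (9 + a) * (a - 8).
B) (9 + a) * (a - 8)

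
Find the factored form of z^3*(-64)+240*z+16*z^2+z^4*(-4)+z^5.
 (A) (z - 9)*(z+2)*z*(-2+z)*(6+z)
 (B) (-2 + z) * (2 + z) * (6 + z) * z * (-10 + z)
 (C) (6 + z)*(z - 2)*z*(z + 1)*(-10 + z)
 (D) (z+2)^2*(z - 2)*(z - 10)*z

We need to factor z^3*(-64)+240*z+16*z^2+z^4*(-4)+z^5.
The factored form is (-2 + z) * (2 + z) * (6 + z) * z * (-10 + z).
B) (-2 + z) * (2 + z) * (6 + z) * z * (-10 + z)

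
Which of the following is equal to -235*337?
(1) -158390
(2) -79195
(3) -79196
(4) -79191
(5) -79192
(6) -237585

-235 * 337 = -79195
2) -79195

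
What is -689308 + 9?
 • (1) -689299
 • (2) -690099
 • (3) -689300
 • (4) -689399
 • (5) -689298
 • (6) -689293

-689308 + 9 = -689299
1) -689299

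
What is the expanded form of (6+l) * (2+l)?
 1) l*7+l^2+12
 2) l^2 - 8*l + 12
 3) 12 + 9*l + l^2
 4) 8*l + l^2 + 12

Expanding (6+l) * (2+l):
= 8*l + l^2 + 12
4) 8*l + l^2 + 12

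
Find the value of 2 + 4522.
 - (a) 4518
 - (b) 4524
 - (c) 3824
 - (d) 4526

2 + 4522 = 4524
b) 4524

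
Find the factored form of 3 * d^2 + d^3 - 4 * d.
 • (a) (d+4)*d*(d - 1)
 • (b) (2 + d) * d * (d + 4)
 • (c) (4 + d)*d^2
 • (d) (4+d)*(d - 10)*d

We need to factor 3 * d^2 + d^3 - 4 * d.
The factored form is (d+4)*d*(d - 1).
a) (d+4)*d*(d - 1)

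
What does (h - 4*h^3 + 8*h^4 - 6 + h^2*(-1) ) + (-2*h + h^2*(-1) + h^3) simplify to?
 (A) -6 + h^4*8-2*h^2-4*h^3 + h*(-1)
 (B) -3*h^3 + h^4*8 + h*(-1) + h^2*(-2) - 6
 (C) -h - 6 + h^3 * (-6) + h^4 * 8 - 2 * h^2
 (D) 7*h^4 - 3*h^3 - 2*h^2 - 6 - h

Adding the polynomials and combining like terms:
(h - 4*h^3 + 8*h^4 - 6 + h^2*(-1)) + (-2*h + h^2*(-1) + h^3)
= -3*h^3 + h^4*8 + h*(-1) + h^2*(-2) - 6
B) -3*h^3 + h^4*8 + h*(-1) + h^2*(-2) - 6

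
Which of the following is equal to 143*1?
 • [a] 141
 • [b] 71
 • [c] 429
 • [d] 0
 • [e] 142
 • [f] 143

143 * 1 = 143
f) 143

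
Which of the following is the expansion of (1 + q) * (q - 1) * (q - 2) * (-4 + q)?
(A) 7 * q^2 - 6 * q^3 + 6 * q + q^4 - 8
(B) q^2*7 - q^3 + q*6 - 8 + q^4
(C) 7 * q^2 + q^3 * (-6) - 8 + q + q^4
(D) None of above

Expanding (1 + q) * (q - 1) * (q - 2) * (-4 + q):
= 7 * q^2 - 6 * q^3 + 6 * q + q^4 - 8
A) 7 * q^2 - 6 * q^3 + 6 * q + q^4 - 8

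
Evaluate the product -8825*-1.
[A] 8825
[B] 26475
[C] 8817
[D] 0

-8825 * -1 = 8825
A) 8825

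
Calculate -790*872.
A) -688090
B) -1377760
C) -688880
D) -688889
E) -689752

-790 * 872 = -688880
C) -688880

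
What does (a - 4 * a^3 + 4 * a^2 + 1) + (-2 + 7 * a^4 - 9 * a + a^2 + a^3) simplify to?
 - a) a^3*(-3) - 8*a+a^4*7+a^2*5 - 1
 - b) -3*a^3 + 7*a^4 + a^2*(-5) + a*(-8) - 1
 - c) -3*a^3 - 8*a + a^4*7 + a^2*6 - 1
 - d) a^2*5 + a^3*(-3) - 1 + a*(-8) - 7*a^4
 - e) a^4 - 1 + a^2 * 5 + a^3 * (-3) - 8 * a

Adding the polynomials and combining like terms:
(a - 4*a^3 + 4*a^2 + 1) + (-2 + 7*a^4 - 9*a + a^2 + a^3)
= a^3*(-3) - 8*a+a^4*7+a^2*5 - 1
a) a^3*(-3) - 8*a+a^4*7+a^2*5 - 1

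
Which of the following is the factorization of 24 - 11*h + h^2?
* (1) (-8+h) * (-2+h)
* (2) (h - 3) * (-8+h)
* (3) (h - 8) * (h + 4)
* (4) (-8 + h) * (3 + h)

We need to factor 24 - 11*h + h^2.
The factored form is (h - 3) * (-8+h).
2) (h - 3) * (-8+h)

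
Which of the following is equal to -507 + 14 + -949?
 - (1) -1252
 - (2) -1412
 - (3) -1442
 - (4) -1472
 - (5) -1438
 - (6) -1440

First: -507 + 14 = -493
Then: -493 + -949 = -1442
3) -1442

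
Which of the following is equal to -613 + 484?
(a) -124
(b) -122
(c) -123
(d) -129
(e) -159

-613 + 484 = -129
d) -129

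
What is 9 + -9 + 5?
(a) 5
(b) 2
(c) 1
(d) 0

First: 9 + -9 = 0
Then: 0 + 5 = 5
a) 5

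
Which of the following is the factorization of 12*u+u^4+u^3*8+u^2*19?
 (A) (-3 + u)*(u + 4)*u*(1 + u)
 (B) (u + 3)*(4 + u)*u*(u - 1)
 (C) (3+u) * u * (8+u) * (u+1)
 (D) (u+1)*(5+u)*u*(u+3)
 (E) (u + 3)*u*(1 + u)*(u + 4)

We need to factor 12*u+u^4+u^3*8+u^2*19.
The factored form is (u + 3)*u*(1 + u)*(u + 4).
E) (u + 3)*u*(1 + u)*(u + 4)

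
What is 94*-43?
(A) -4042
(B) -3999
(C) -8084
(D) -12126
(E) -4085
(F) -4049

94 * -43 = -4042
A) -4042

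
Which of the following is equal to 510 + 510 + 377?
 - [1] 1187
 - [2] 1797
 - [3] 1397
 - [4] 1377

First: 510 + 510 = 1020
Then: 1020 + 377 = 1397
3) 1397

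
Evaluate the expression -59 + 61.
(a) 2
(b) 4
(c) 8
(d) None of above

-59 + 61 = 2
a) 2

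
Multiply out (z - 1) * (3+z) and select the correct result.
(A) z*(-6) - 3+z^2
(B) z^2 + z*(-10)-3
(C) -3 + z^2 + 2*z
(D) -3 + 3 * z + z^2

Expanding (z - 1) * (3+z):
= -3 + z^2 + 2*z
C) -3 + z^2 + 2*z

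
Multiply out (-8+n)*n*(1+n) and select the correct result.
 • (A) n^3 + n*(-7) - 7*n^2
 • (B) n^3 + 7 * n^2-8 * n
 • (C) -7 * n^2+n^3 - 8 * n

Expanding (-8+n)*n*(1+n):
= -7 * n^2+n^3 - 8 * n
C) -7 * n^2+n^3 - 8 * n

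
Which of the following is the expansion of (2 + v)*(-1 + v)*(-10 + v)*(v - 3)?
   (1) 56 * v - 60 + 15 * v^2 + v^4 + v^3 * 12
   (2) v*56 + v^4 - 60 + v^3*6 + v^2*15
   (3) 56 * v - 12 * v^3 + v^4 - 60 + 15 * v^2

Expanding (2 + v)*(-1 + v)*(-10 + v)*(v - 3):
= 56 * v - 12 * v^3 + v^4 - 60 + 15 * v^2
3) 56 * v - 12 * v^3 + v^4 - 60 + 15 * v^2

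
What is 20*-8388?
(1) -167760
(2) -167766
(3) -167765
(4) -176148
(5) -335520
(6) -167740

20 * -8388 = -167760
1) -167760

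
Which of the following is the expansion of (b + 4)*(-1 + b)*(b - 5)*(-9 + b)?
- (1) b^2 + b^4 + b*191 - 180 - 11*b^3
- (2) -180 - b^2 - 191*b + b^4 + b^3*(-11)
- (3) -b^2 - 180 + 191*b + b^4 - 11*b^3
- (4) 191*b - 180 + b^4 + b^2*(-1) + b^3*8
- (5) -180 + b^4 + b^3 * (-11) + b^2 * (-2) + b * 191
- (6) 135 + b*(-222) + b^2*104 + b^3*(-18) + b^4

Expanding (b + 4)*(-1 + b)*(b - 5)*(-9 + b):
= -b^2 - 180 + 191*b + b^4 - 11*b^3
3) -b^2 - 180 + 191*b + b^4 - 11*b^3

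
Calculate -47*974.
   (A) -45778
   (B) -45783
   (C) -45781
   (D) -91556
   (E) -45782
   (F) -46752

-47 * 974 = -45778
A) -45778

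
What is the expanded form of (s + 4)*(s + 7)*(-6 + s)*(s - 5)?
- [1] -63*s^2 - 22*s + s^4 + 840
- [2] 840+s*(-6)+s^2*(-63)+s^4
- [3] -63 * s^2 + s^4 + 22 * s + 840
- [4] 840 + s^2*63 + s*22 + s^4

Expanding (s + 4)*(s + 7)*(-6 + s)*(s - 5):
= -63 * s^2 + s^4 + 22 * s + 840
3) -63 * s^2 + s^4 + 22 * s + 840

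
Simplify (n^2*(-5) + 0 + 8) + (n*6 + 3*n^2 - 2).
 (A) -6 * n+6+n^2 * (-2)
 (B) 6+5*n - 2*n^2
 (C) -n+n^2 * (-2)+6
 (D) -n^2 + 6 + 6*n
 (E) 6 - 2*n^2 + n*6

Adding the polynomials and combining like terms:
(n^2*(-5) + 0 + 8) + (n*6 + 3*n^2 - 2)
= 6 - 2*n^2 + n*6
E) 6 - 2*n^2 + n*6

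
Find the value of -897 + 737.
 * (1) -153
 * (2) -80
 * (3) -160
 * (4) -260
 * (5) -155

-897 + 737 = -160
3) -160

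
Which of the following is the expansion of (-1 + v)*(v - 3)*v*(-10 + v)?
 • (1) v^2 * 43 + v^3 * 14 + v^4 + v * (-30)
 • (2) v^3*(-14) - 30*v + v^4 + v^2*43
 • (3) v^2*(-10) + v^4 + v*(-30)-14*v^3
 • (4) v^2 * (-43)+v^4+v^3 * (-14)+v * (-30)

Expanding (-1 + v)*(v - 3)*v*(-10 + v):
= v^3*(-14) - 30*v + v^4 + v^2*43
2) v^3*(-14) - 30*v + v^4 + v^2*43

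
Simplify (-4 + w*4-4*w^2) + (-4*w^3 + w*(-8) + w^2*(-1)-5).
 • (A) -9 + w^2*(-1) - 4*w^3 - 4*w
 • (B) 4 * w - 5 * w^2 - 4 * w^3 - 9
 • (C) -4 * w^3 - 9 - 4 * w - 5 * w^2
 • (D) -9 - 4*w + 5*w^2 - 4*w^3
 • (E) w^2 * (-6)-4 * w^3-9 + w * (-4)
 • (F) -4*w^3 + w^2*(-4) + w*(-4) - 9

Adding the polynomials and combining like terms:
(-4 + w*4 - 4*w^2) + (-4*w^3 + w*(-8) + w^2*(-1) - 5)
= -4 * w^3 - 9 - 4 * w - 5 * w^2
C) -4 * w^3 - 9 - 4 * w - 5 * w^2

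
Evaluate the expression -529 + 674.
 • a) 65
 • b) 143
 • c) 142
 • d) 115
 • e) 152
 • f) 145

-529 + 674 = 145
f) 145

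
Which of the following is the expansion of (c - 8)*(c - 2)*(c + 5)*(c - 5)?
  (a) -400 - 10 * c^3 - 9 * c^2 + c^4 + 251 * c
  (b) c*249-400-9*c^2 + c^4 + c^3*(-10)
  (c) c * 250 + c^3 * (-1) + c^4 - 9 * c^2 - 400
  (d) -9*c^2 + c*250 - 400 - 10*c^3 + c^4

Expanding (c - 8)*(c - 2)*(c + 5)*(c - 5):
= -9*c^2 + c*250 - 400 - 10*c^3 + c^4
d) -9*c^2 + c*250 - 400 - 10*c^3 + c^4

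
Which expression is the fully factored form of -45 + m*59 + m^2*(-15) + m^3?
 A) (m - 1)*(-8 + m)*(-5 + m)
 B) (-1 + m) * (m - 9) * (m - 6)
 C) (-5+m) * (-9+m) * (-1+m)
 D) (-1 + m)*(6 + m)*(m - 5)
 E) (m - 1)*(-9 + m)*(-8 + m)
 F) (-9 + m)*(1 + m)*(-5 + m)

We need to factor -45 + m*59 + m^2*(-15) + m^3.
The factored form is (-5+m) * (-9+m) * (-1+m).
C) (-5+m) * (-9+m) * (-1+m)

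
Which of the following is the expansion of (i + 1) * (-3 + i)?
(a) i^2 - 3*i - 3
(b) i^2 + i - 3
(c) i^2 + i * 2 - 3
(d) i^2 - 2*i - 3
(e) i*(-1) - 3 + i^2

Expanding (i + 1) * (-3 + i):
= i^2 - 2*i - 3
d) i^2 - 2*i - 3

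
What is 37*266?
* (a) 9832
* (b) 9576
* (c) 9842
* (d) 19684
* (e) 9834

37 * 266 = 9842
c) 9842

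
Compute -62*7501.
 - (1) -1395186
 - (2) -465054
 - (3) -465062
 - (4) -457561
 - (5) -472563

-62 * 7501 = -465062
3) -465062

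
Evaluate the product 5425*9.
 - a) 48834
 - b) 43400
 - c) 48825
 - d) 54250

5425 * 9 = 48825
c) 48825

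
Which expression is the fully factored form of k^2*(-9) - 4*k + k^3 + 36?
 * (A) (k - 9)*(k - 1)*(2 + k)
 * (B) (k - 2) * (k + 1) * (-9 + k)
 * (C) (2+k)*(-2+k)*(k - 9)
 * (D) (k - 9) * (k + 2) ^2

We need to factor k^2*(-9) - 4*k + k^3 + 36.
The factored form is (2+k)*(-2+k)*(k - 9).
C) (2+k)*(-2+k)*(k - 9)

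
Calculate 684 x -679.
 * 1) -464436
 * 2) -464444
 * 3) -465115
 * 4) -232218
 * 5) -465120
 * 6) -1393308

684 * -679 = -464436
1) -464436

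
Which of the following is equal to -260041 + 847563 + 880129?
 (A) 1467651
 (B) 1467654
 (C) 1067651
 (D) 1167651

First: -260041 + 847563 = 587522
Then: 587522 + 880129 = 1467651
A) 1467651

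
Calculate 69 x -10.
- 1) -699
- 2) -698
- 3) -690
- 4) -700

69 * -10 = -690
3) -690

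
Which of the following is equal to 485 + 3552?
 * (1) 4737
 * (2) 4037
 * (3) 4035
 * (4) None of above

485 + 3552 = 4037
2) 4037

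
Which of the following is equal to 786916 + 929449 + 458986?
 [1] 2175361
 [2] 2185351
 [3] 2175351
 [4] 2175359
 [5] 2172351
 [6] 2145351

First: 786916 + 929449 = 1716365
Then: 1716365 + 458986 = 2175351
3) 2175351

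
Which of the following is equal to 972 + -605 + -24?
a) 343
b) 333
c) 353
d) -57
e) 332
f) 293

First: 972 + -605 = 367
Then: 367 + -24 = 343
a) 343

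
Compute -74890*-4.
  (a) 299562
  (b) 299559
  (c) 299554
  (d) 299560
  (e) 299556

-74890 * -4 = 299560
d) 299560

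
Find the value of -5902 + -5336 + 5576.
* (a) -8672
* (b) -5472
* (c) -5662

First: -5902 + -5336 = -11238
Then: -11238 + 5576 = -5662
c) -5662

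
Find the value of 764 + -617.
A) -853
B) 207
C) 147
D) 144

764 + -617 = 147
C) 147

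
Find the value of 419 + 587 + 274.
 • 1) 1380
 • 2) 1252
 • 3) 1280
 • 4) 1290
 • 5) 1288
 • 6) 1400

First: 419 + 587 = 1006
Then: 1006 + 274 = 1280
3) 1280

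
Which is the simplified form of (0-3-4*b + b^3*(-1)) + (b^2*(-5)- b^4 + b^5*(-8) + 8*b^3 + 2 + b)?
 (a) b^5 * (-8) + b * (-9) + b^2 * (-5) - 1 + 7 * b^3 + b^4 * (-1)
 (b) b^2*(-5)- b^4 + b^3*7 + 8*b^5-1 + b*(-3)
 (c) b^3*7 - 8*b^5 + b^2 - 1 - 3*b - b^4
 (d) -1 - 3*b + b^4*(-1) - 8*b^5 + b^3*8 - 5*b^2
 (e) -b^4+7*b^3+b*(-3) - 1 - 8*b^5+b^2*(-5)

Adding the polynomials and combining like terms:
(0 - 3 - 4*b + b^3*(-1)) + (b^2*(-5) - b^4 + b^5*(-8) + 8*b^3 + 2 + b)
= -b^4+7*b^3+b*(-3) - 1 - 8*b^5+b^2*(-5)
e) -b^4+7*b^3+b*(-3) - 1 - 8*b^5+b^2*(-5)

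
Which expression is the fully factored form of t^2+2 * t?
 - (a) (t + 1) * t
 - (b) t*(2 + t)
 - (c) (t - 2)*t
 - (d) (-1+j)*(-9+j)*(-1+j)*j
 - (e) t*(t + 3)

We need to factor t^2+2 * t.
The factored form is t*(2 + t).
b) t*(2 + t)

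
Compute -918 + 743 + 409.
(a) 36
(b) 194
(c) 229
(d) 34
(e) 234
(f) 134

First: -918 + 743 = -175
Then: -175 + 409 = 234
e) 234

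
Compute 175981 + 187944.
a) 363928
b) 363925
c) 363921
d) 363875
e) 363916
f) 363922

175981 + 187944 = 363925
b) 363925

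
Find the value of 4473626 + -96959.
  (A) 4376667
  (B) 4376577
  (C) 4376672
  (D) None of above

4473626 + -96959 = 4376667
A) 4376667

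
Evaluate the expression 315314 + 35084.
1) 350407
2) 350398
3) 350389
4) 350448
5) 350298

315314 + 35084 = 350398
2) 350398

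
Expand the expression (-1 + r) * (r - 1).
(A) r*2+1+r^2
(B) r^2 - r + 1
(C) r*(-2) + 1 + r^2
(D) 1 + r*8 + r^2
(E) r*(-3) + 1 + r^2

Expanding (-1 + r) * (r - 1):
= r*(-2) + 1 + r^2
C) r*(-2) + 1 + r^2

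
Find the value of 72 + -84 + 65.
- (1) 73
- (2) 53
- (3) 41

First: 72 + -84 = -12
Then: -12 + 65 = 53
2) 53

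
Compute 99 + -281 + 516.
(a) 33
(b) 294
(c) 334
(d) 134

First: 99 + -281 = -182
Then: -182 + 516 = 334
c) 334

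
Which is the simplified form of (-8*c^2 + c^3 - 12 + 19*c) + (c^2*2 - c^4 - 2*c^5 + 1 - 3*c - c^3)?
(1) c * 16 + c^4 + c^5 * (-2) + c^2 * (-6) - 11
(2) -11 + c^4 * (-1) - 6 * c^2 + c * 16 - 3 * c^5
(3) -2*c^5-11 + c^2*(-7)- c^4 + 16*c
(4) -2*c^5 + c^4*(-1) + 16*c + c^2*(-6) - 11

Adding the polynomials and combining like terms:
(-8*c^2 + c^3 - 12 + 19*c) + (c^2*2 - c^4 - 2*c^5 + 1 - 3*c - c^3)
= -2*c^5 + c^4*(-1) + 16*c + c^2*(-6) - 11
4) -2*c^5 + c^4*(-1) + 16*c + c^2*(-6) - 11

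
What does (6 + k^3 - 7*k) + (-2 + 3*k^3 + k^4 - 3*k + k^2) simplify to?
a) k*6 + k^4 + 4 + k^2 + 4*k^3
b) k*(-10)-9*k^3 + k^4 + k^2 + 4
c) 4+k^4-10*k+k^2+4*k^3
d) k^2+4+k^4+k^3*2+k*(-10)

Adding the polynomials and combining like terms:
(6 + k^3 - 7*k) + (-2 + 3*k^3 + k^4 - 3*k + k^2)
= 4+k^4-10*k+k^2+4*k^3
c) 4+k^4-10*k+k^2+4*k^3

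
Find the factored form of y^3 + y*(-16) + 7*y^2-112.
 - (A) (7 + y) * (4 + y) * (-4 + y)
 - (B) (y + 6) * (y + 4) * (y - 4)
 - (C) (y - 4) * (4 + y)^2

We need to factor y^3 + y*(-16) + 7*y^2-112.
The factored form is (7 + y) * (4 + y) * (-4 + y).
A) (7 + y) * (4 + y) * (-4 + y)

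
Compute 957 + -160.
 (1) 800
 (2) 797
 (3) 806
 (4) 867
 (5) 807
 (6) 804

957 + -160 = 797
2) 797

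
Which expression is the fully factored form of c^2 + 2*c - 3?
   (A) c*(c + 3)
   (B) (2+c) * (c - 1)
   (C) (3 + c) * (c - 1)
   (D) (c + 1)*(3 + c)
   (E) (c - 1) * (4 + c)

We need to factor c^2 + 2*c - 3.
The factored form is (3 + c) * (c - 1).
C) (3 + c) * (c - 1)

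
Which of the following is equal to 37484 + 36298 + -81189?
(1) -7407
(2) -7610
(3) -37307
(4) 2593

First: 37484 + 36298 = 73782
Then: 73782 + -81189 = -7407
1) -7407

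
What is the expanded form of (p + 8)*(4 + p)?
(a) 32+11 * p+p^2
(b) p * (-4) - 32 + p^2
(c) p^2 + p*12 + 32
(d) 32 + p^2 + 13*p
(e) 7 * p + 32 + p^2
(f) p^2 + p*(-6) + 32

Expanding (p + 8)*(4 + p):
= p^2 + p*12 + 32
c) p^2 + p*12 + 32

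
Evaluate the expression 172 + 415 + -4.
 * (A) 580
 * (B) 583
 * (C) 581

First: 172 + 415 = 587
Then: 587 + -4 = 583
B) 583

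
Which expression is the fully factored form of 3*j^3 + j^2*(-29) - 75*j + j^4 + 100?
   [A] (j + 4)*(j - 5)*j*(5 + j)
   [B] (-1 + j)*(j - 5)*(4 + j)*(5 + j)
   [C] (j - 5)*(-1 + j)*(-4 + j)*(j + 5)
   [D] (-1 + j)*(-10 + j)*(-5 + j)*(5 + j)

We need to factor 3*j^3 + j^2*(-29) - 75*j + j^4 + 100.
The factored form is (-1 + j)*(j - 5)*(4 + j)*(5 + j).
B) (-1 + j)*(j - 5)*(4 + j)*(5 + j)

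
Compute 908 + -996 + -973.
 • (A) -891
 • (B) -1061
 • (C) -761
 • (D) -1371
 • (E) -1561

First: 908 + -996 = -88
Then: -88 + -973 = -1061
B) -1061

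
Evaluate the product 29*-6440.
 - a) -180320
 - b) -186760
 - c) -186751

29 * -6440 = -186760
b) -186760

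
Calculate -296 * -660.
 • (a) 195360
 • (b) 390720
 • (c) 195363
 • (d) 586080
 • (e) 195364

-296 * -660 = 195360
a) 195360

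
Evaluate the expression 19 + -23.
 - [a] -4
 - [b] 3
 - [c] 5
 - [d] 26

19 + -23 = -4
a) -4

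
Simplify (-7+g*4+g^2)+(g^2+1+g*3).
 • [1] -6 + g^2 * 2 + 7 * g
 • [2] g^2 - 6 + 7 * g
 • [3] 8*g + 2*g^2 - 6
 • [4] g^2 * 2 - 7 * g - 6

Adding the polynomials and combining like terms:
(-7 + g*4 + g^2) + (g^2 + 1 + g*3)
= -6 + g^2 * 2 + 7 * g
1) -6 + g^2 * 2 + 7 * g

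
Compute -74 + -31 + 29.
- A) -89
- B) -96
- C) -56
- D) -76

First: -74 + -31 = -105
Then: -105 + 29 = -76
D) -76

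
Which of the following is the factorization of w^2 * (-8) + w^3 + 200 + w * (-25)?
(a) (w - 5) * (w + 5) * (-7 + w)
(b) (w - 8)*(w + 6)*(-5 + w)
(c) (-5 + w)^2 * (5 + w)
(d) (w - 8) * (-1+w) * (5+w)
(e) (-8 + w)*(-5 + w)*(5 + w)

We need to factor w^2 * (-8) + w^3 + 200 + w * (-25).
The factored form is (-8 + w)*(-5 + w)*(5 + w).
e) (-8 + w)*(-5 + w)*(5 + w)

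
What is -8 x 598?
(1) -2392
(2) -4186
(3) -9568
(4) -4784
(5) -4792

-8 * 598 = -4784
4) -4784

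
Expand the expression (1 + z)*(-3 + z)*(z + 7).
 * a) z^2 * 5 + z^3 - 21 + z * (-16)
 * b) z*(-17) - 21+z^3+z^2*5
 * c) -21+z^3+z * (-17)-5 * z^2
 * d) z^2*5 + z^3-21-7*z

Expanding (1 + z)*(-3 + z)*(z + 7):
= z*(-17) - 21+z^3+z^2*5
b) z*(-17) - 21+z^3+z^2*5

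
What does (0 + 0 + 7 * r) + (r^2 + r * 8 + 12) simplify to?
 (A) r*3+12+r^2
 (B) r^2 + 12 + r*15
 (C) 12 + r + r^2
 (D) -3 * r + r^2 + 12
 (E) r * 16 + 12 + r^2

Adding the polynomials and combining like terms:
(0 + 0 + 7*r) + (r^2 + r*8 + 12)
= r^2 + 12 + r*15
B) r^2 + 12 + r*15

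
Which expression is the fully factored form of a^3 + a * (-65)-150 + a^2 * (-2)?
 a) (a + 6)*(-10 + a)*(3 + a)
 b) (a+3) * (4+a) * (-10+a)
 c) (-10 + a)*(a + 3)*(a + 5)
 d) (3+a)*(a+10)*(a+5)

We need to factor a^3 + a * (-65)-150 + a^2 * (-2).
The factored form is (-10 + a)*(a + 3)*(a + 5).
c) (-10 + a)*(a + 3)*(a + 5)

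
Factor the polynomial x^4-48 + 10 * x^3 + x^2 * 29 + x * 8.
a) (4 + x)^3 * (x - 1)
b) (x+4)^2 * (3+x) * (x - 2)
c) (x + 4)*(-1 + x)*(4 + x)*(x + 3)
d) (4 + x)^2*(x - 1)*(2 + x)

We need to factor x^4-48 + 10 * x^3 + x^2 * 29 + x * 8.
The factored form is (x + 4)*(-1 + x)*(4 + x)*(x + 3).
c) (x + 4)*(-1 + x)*(4 + x)*(x + 3)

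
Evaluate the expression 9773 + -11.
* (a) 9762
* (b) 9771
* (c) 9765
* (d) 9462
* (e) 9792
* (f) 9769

9773 + -11 = 9762
a) 9762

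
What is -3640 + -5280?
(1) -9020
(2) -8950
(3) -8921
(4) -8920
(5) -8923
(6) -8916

-3640 + -5280 = -8920
4) -8920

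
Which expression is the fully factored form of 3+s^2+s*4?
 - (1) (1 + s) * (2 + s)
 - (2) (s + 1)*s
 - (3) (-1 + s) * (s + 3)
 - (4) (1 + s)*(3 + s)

We need to factor 3+s^2+s*4.
The factored form is (1 + s)*(3 + s).
4) (1 + s)*(3 + s)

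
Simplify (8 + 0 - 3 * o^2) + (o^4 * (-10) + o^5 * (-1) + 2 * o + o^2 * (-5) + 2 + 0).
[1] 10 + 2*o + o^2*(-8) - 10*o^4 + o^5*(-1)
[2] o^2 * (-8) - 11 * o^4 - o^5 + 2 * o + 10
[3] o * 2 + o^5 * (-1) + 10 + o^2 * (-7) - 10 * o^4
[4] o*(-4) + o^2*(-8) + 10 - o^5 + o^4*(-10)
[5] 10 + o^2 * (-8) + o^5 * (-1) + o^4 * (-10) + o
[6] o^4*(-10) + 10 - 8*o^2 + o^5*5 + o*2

Adding the polynomials and combining like terms:
(8 + 0 - 3*o^2) + (o^4*(-10) + o^5*(-1) + 2*o + o^2*(-5) + 2 + 0)
= 10 + 2*o + o^2*(-8) - 10*o^4 + o^5*(-1)
1) 10 + 2*o + o^2*(-8) - 10*o^4 + o^5*(-1)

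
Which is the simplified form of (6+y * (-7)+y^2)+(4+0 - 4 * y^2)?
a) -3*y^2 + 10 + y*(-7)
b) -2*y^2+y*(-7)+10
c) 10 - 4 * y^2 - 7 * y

Adding the polynomials and combining like terms:
(6 + y*(-7) + y^2) + (4 + 0 - 4*y^2)
= -3*y^2 + 10 + y*(-7)
a) -3*y^2 + 10 + y*(-7)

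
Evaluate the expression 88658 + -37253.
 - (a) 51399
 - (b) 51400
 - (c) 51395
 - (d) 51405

88658 + -37253 = 51405
d) 51405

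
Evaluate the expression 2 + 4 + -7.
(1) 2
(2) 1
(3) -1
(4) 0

First: 2 + 4 = 6
Then: 6 + -7 = -1
3) -1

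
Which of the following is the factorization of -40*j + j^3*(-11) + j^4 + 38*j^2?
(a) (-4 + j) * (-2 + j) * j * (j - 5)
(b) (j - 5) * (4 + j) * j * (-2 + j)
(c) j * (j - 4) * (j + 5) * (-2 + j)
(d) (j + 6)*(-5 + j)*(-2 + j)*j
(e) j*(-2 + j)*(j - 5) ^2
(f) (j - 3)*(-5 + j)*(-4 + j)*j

We need to factor -40*j + j^3*(-11) + j^4 + 38*j^2.
The factored form is (-4 + j) * (-2 + j) * j * (j - 5).
a) (-4 + j) * (-2 + j) * j * (j - 5)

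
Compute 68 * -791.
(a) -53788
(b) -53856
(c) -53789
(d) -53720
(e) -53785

68 * -791 = -53788
a) -53788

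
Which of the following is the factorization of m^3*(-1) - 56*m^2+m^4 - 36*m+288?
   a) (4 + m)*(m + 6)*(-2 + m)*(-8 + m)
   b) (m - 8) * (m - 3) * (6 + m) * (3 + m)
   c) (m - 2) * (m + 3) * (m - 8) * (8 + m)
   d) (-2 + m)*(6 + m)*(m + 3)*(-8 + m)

We need to factor m^3*(-1) - 56*m^2+m^4 - 36*m+288.
The factored form is (-2 + m)*(6 + m)*(m + 3)*(-8 + m).
d) (-2 + m)*(6 + m)*(m + 3)*(-8 + m)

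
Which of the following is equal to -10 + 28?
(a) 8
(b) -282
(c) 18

-10 + 28 = 18
c) 18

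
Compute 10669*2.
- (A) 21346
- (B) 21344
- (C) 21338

10669 * 2 = 21338
C) 21338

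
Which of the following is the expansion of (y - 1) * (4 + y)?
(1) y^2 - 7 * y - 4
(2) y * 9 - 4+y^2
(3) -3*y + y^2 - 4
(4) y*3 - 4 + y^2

Expanding (y - 1) * (4 + y):
= y*3 - 4 + y^2
4) y*3 - 4 + y^2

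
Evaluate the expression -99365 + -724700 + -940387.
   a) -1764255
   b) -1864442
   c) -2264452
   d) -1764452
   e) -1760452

First: -99365 + -724700 = -824065
Then: -824065 + -940387 = -1764452
d) -1764452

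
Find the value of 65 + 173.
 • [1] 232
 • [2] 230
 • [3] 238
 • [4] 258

65 + 173 = 238
3) 238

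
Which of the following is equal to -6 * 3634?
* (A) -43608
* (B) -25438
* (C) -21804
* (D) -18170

-6 * 3634 = -21804
C) -21804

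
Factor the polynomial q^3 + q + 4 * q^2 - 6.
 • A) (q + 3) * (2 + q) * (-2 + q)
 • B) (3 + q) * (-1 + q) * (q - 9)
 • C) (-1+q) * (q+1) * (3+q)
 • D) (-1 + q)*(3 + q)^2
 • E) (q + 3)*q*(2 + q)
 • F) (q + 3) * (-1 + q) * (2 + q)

We need to factor q^3 + q + 4 * q^2 - 6.
The factored form is (q + 3) * (-1 + q) * (2 + q).
F) (q + 3) * (-1 + q) * (2 + q)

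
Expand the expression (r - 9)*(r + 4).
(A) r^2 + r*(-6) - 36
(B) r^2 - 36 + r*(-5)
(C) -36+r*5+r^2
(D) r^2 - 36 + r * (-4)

Expanding (r - 9)*(r + 4):
= r^2 - 36 + r*(-5)
B) r^2 - 36 + r*(-5)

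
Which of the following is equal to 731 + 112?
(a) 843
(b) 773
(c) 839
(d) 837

731 + 112 = 843
a) 843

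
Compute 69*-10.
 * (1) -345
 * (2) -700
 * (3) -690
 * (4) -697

69 * -10 = -690
3) -690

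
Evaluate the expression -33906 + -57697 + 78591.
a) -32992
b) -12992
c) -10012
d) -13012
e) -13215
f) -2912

First: -33906 + -57697 = -91603
Then: -91603 + 78591 = -13012
d) -13012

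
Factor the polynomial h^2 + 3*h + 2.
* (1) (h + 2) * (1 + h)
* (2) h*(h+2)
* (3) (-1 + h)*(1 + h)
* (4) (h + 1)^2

We need to factor h^2 + 3*h + 2.
The factored form is (h + 2) * (1 + h).
1) (h + 2) * (1 + h)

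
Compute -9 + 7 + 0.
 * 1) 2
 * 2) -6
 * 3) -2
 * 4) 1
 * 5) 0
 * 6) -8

First: -9 + 7 = -2
Then: -2 + 0 = -2
3) -2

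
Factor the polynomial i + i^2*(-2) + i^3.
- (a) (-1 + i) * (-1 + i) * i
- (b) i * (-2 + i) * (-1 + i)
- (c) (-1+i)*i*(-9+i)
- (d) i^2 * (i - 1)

We need to factor i + i^2*(-2) + i^3.
The factored form is (-1 + i) * (-1 + i) * i.
a) (-1 + i) * (-1 + i) * i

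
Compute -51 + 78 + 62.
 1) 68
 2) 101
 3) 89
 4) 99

First: -51 + 78 = 27
Then: 27 + 62 = 89
3) 89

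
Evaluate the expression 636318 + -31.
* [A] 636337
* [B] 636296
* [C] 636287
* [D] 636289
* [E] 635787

636318 + -31 = 636287
C) 636287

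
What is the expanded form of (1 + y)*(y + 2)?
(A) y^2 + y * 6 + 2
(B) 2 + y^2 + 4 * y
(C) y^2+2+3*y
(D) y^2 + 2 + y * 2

Expanding (1 + y)*(y + 2):
= y^2+2+3*y
C) y^2+2+3*y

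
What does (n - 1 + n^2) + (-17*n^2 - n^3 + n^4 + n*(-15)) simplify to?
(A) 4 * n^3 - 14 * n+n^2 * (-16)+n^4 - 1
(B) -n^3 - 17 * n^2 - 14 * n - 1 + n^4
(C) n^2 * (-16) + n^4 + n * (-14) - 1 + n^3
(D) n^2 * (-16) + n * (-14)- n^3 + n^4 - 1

Adding the polynomials and combining like terms:
(n - 1 + n^2) + (-17*n^2 - n^3 + n^4 + n*(-15))
= n^2 * (-16) + n * (-14)- n^3 + n^4 - 1
D) n^2 * (-16) + n * (-14)- n^3 + n^4 - 1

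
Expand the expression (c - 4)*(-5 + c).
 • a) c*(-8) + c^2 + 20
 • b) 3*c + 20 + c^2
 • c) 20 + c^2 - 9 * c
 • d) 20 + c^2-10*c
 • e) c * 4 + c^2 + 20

Expanding (c - 4)*(-5 + c):
= 20 + c^2 - 9 * c
c) 20 + c^2 - 9 * c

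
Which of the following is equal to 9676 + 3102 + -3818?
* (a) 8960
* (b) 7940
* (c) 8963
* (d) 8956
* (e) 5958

First: 9676 + 3102 = 12778
Then: 12778 + -3818 = 8960
a) 8960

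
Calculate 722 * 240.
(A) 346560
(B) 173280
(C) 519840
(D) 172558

722 * 240 = 173280
B) 173280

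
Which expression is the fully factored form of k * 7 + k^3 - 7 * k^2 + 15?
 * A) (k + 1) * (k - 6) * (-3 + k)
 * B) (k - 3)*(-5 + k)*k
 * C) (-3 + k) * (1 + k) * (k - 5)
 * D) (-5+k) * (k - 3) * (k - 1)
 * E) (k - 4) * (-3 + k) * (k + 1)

We need to factor k * 7 + k^3 - 7 * k^2 + 15.
The factored form is (-3 + k) * (1 + k) * (k - 5).
C) (-3 + k) * (1 + k) * (k - 5)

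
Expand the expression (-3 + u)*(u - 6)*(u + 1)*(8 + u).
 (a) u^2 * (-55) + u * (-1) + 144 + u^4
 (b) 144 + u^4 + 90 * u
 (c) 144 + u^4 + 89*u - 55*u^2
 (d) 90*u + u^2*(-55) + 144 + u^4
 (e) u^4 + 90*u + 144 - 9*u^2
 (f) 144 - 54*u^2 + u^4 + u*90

Expanding (-3 + u)*(u - 6)*(u + 1)*(8 + u):
= 90*u + u^2*(-55) + 144 + u^4
d) 90*u + u^2*(-55) + 144 + u^4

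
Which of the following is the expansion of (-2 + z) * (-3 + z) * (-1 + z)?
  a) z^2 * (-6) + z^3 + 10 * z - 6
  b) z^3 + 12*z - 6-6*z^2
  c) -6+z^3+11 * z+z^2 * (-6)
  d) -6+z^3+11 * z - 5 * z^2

Expanding (-2 + z) * (-3 + z) * (-1 + z):
= -6+z^3+11 * z+z^2 * (-6)
c) -6+z^3+11 * z+z^2 * (-6)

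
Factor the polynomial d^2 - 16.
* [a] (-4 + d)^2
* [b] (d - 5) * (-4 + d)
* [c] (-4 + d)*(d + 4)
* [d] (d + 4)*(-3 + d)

We need to factor d^2 - 16.
The factored form is (-4 + d)*(d + 4).
c) (-4 + d)*(d + 4)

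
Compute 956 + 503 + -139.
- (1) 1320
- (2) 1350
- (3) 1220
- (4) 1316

First: 956 + 503 = 1459
Then: 1459 + -139 = 1320
1) 1320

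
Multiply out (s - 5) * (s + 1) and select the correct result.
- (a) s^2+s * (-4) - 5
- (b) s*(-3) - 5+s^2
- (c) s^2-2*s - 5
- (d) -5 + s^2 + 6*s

Expanding (s - 5) * (s + 1):
= s^2+s * (-4) - 5
a) s^2+s * (-4) - 5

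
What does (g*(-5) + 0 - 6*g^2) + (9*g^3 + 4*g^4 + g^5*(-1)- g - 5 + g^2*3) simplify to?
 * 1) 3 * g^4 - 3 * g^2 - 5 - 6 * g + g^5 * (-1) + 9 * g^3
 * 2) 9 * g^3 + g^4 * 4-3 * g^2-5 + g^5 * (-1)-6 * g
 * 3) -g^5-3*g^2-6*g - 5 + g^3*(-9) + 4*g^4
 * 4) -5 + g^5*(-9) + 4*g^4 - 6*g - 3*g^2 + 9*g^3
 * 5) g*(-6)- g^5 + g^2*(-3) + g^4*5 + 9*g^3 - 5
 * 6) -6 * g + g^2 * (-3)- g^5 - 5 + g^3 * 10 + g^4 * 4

Adding the polynomials and combining like terms:
(g*(-5) + 0 - 6*g^2) + (9*g^3 + 4*g^4 + g^5*(-1) - g - 5 + g^2*3)
= 9 * g^3 + g^4 * 4-3 * g^2-5 + g^5 * (-1)-6 * g
2) 9 * g^3 + g^4 * 4-3 * g^2-5 + g^5 * (-1)-6 * g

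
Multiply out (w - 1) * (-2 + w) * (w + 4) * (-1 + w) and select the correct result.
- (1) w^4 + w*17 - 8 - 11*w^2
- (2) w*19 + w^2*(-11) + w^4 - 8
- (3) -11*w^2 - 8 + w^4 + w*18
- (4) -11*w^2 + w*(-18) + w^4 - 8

Expanding (w - 1) * (-2 + w) * (w + 4) * (-1 + w):
= -11*w^2 - 8 + w^4 + w*18
3) -11*w^2 - 8 + w^4 + w*18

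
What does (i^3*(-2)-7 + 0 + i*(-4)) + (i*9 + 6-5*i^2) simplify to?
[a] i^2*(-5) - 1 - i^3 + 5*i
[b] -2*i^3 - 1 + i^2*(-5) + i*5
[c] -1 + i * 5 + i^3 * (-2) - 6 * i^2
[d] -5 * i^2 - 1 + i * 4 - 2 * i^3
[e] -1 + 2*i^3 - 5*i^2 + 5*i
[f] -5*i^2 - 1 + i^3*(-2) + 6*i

Adding the polynomials and combining like terms:
(i^3*(-2) - 7 + 0 + i*(-4)) + (i*9 + 6 - 5*i^2)
= -2*i^3 - 1 + i^2*(-5) + i*5
b) -2*i^3 - 1 + i^2*(-5) + i*5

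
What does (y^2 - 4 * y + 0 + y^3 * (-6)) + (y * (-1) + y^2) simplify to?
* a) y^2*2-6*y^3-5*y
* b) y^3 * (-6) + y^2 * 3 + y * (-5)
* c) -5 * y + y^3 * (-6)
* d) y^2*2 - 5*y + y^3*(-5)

Adding the polynomials and combining like terms:
(y^2 - 4*y + 0 + y^3*(-6)) + (y*(-1) + y^2)
= y^2*2-6*y^3-5*y
a) y^2*2-6*y^3-5*y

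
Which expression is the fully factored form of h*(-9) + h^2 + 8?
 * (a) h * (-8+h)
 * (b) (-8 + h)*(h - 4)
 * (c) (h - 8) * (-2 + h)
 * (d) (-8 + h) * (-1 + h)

We need to factor h*(-9) + h^2 + 8.
The factored form is (-8 + h) * (-1 + h).
d) (-8 + h) * (-1 + h)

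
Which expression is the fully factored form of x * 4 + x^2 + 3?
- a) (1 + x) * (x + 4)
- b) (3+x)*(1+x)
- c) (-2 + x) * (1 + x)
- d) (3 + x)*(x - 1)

We need to factor x * 4 + x^2 + 3.
The factored form is (3+x)*(1+x).
b) (3+x)*(1+x)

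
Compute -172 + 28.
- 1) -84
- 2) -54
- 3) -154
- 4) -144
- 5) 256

-172 + 28 = -144
4) -144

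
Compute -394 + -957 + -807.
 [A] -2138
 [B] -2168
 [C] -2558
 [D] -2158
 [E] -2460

First: -394 + -957 = -1351
Then: -1351 + -807 = -2158
D) -2158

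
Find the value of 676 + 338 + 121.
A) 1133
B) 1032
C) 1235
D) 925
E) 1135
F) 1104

First: 676 + 338 = 1014
Then: 1014 + 121 = 1135
E) 1135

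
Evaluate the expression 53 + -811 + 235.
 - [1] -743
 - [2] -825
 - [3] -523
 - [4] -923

First: 53 + -811 = -758
Then: -758 + 235 = -523
3) -523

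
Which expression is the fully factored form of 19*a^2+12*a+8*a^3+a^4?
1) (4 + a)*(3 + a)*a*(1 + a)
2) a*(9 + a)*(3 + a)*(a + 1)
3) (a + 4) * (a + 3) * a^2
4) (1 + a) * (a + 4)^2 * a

We need to factor 19*a^2+12*a+8*a^3+a^4.
The factored form is (4 + a)*(3 + a)*a*(1 + a).
1) (4 + a)*(3 + a)*a*(1 + a)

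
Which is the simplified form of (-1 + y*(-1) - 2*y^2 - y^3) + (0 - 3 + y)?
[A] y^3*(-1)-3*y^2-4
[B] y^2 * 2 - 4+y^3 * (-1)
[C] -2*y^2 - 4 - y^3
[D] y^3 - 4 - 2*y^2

Adding the polynomials and combining like terms:
(-1 + y*(-1) - 2*y^2 - y^3) + (0 - 3 + y)
= -2*y^2 - 4 - y^3
C) -2*y^2 - 4 - y^3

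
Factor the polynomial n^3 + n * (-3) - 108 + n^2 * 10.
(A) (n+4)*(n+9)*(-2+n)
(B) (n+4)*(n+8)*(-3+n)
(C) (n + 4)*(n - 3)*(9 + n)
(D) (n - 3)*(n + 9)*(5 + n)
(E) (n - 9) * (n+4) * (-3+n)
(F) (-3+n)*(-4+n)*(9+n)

We need to factor n^3 + n * (-3) - 108 + n^2 * 10.
The factored form is (n + 4)*(n - 3)*(9 + n).
C) (n + 4)*(n - 3)*(9 + n)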